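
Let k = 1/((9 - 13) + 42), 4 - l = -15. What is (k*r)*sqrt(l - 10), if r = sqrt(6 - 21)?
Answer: 3*I*sqrt(15)/38 ≈ 0.30576*I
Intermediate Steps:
l = 19 (l = 4 - 1*(-15) = 4 + 15 = 19)
k = 1/38 (k = 1/(-4 + 42) = 1/38 ≈ 0.026316)
r = I*sqrt(15) (r = sqrt(-15) = I*sqrt(15) ≈ 3.873*I)
(k*r)*sqrt(l - 10) = ((I*sqrt(15))/38)*sqrt(19 - 10) = (I*sqrt(15)/38)*sqrt(9) = (I*sqrt(15)/38)*3 = 3*I*sqrt(15)/38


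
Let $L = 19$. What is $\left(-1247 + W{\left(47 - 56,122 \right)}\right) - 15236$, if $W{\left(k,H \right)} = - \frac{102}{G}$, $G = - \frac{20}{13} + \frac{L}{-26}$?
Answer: $- \frac{969845}{59} \approx -16438.0$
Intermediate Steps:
$G = - \frac{59}{26}$ ($G = - \frac{20}{13} + \frac{19}{-26} = \left(-20\right) \frac{1}{13} + 19 \left(- \frac{1}{26}\right) = - \frac{20}{13} - \frac{19}{26} = - \frac{59}{26} \approx -2.2692$)
$W{\left(k,H \right)} = \frac{2652}{59}$ ($W{\left(k,H \right)} = - \frac{102}{- \frac{59}{26}} = \left(-102\right) \left(- \frac{26}{59}\right) = \frac{2652}{59}$)
$\left(-1247 + W{\left(47 - 56,122 \right)}\right) - 15236 = \left(-1247 + \frac{2652}{59}\right) - 15236 = - \frac{70921}{59} - 15236 = - \frac{969845}{59}$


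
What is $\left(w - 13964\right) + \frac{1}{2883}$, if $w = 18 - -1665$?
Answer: $- \frac{35406122}{2883} \approx -12281.0$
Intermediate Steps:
$w = 1683$ ($w = 18 + 1665 = 1683$)
$\left(w - 13964\right) + \frac{1}{2883} = \left(1683 - 13964\right) + \frac{1}{2883} = -12281 + \frac{1}{2883} = - \frac{35406122}{2883}$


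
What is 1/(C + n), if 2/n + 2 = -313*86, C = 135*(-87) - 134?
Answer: -13460/159891341 ≈ -8.4182e-5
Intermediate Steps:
C = -11879 (C = -11745 - 134 = -11879)
n = -1/13460 (n = 2/(-2 - 313*86) = 2/(-2 - 26918) = 2/(-26920) = 2*(-1/26920) = -1/13460 ≈ -7.4294e-5)
1/(C + n) = 1/(-11879 - 1/13460) = 1/(-159891341/13460) = -13460/159891341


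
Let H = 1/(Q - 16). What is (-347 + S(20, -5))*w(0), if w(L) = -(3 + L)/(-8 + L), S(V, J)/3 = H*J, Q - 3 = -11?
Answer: -8313/64 ≈ -129.89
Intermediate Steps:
Q = -8 (Q = 3 - 11 = -8)
H = -1/24 (H = 1/(-8 - 16) = 1/(-24) = -1/24 ≈ -0.041667)
S(V, J) = -J/8 (S(V, J) = 3*(-J/24) = -J/8)
w(L) = -(3 + L)/(-8 + L)
(-347 + S(20, -5))*w(0) = (-347 - 1/8*(-5))*((-3 - 1*0)/(-8 + 0)) = (-347 + 5/8)*((-3 + 0)/(-8)) = -(-2771)*(-3)/64 = -2771/8*3/8 = -8313/64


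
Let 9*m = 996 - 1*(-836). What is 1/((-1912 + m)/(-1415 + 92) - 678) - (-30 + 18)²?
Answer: -1160301987/8057570 ≈ -144.00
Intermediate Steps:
m = 1832/9 (m = (996 - 1*(-836))/9 = (996 + 836)/9 = (⅑)*1832 = 1832/9 ≈ 203.56)
1/((-1912 + m)/(-1415 + 92) - 678) - (-30 + 18)² = 1/((-1912 + 1832/9)/(-1415 + 92) - 678) - (-30 + 18)² = 1/(-15376/9/(-1323) - 678) - 1*(-12)² = 1/(-15376/9*(-1/1323) - 678) - 1*144 = 1/(15376/11907 - 678) - 144 = 1/(-8057570/11907) - 144 = -11907/8057570 - 144 = -1160301987/8057570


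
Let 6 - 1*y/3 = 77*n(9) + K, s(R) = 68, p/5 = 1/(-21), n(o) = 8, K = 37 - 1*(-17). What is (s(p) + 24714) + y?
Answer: 22790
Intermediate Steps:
K = 54 (K = 37 + 17 = 54)
p = -5/21 (p = 5/(-21) = 5*(-1/21) = -5/21 ≈ -0.23810)
y = -1992 (y = 18 - 3*(77*8 + 54) = 18 - 3*(616 + 54) = 18 - 3*670 = 18 - 2010 = -1992)
(s(p) + 24714) + y = (68 + 24714) - 1992 = 24782 - 1992 = 22790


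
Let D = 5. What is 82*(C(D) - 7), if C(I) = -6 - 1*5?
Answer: -1476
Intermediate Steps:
C(I) = -11 (C(I) = -6 - 5 = -11)
82*(C(D) - 7) = 82*(-11 - 7) = 82*(-18) = -1476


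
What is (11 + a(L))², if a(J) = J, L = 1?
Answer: 144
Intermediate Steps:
(11 + a(L))² = (11 + 1)² = 12² = 144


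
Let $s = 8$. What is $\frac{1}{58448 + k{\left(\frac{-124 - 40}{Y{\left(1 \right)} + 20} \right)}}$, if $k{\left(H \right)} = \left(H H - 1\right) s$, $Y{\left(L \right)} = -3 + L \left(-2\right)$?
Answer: $\frac{225}{13364168} \approx 1.6836 \cdot 10^{-5}$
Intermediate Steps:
$Y{\left(L \right)} = -3 - 2 L$
$k{\left(H \right)} = -8 + 8 H^{2}$ ($k{\left(H \right)} = \left(H H - 1\right) 8 = \left(H^{2} - 1\right) 8 = \left(-1 + H^{2}\right) 8 = -8 + 8 H^{2}$)
$\frac{1}{58448 + k{\left(\frac{-124 - 40}{Y{\left(1 \right)} + 20} \right)}} = \frac{1}{58448 - \left(8 - 8 \left(\frac{-124 - 40}{\left(-3 - 2\right) + 20}\right)^{2}\right)} = \frac{1}{58448 - \left(8 - 8 \left(- \frac{164}{\left(-3 - 2\right) + 20}\right)^{2}\right)} = \frac{1}{58448 - \left(8 - 8 \left(- \frac{164}{-5 + 20}\right)^{2}\right)} = \frac{1}{58448 - \left(8 - 8 \left(- \frac{164}{15}\right)^{2}\right)} = \frac{1}{58448 + \left(-8 + 8 \cdot \frac{26896}{225}\right)} = \frac{1}{58448 + \left(-8 + \frac{215168}{225}\right)} = \frac{1}{58448 + \frac{213368}{225}} = \frac{1}{\frac{13364168}{225}} = \frac{225}{13364168}$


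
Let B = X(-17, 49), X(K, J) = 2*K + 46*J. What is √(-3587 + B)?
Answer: I*√1367 ≈ 36.973*I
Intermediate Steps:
B = 2220 (B = 2*(-17) + 46*49 = -34 + 2254 = 2220)
√(-3587 + B) = √(-3587 + 2220) = √(-1367) = I*√1367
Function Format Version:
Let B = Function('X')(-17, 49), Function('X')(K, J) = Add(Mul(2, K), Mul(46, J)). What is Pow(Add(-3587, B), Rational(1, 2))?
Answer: Mul(I, Pow(1367, Rational(1, 2))) ≈ Mul(36.973, I)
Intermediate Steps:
B = 2220 (B = Add(Mul(2, -17), Mul(46, 49)) = Add(-34, 2254) = 2220)
Pow(Add(-3587, B), Rational(1, 2)) = Pow(Add(-3587, 2220), Rational(1, 2)) = Pow(-1367, Rational(1, 2)) = Mul(I, Pow(1367, Rational(1, 2)))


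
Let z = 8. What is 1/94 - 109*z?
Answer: -81967/94 ≈ -871.99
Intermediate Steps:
1/94 - 109*z = 1/94 - 109*8 = 1/94 - 872 = -81967/94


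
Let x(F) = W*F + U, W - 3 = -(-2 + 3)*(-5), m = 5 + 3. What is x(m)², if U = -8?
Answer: 3136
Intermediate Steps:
m = 8
W = 8 (W = 3 - (-2 + 3)*(-5) = 3 - (-5) = 3 - 1*(-5) = 3 + 5 = 8)
x(F) = -8 + 8*F (x(F) = 8*F - 8 = -8 + 8*F)
x(m)² = (-8 + 8*8)² = (-8 + 64)² = 56² = 3136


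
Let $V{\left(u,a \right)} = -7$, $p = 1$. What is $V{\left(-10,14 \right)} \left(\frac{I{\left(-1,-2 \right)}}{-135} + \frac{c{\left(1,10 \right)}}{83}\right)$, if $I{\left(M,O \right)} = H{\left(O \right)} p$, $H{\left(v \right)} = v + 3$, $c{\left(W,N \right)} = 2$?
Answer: $- \frac{1309}{11205} \approx -0.11682$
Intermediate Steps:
$H{\left(v \right)} = 3 + v$
$I{\left(M,O \right)} = 3 + O$ ($I{\left(M,O \right)} = \left(3 + O\right) 1 = 3 + O$)
$V{\left(-10,14 \right)} \left(\frac{I{\left(-1,-2 \right)}}{-135} + \frac{c{\left(1,10 \right)}}{83}\right) = - 7 \left(\frac{3 - 2}{-135} + \frac{2}{83}\right) = - 7 \left(1 \left(- \frac{1}{135}\right) + 2 \cdot \frac{1}{83}\right) = - 7 \left(- \frac{1}{135} + \frac{2}{83}\right) = \left(-7\right) \frac{187}{11205} = - \frac{1309}{11205}$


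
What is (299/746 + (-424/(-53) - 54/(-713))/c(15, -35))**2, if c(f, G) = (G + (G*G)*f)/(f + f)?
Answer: 40778019260933761/237900517083217156 ≈ 0.17141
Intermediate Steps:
c(f, G) = (G + f*G**2)/(2*f) (c(f, G) = (G + G**2*f)/((2*f)) = (G + f*G**2)*(1/(2*f)) = (G + f*G**2)/(2*f))
(299/746 + (-424/(-53) - 54/(-713))/c(15, -35))**2 = (299/746 + (-424/(-53) - 54/(-713))/(((1/2)*(-35)*(1 - 35*15)/15)))**2 = (299*(1/746) + (-424*(-1/53) - 54*(-1/713))/(((1/2)*(-35)*(1/15)*(1 - 525))))**2 = (299/746 + (8 + 54/713)/(((1/2)*(-35)*(1/15)*(-524))))**2 = (299/746 + 5758/(713*(1834/3)))**2 = (299/746 + (5758/713)*(3/1834))**2 = (299/746 + 8637/653821)**2 = (201935681/487750466)**2 = 40778019260933761/237900517083217156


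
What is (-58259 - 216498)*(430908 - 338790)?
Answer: -25310065326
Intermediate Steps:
(-58259 - 216498)*(430908 - 338790) = -274757*92118 = -25310065326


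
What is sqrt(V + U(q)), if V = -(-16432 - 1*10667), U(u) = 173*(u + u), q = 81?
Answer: 105*sqrt(5) ≈ 234.79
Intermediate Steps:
U(u) = 346*u (U(u) = 173*(2*u) = 346*u)
V = 27099 (V = -(-16432 - 10667) = -1*(-27099) = 27099)
sqrt(V + U(q)) = sqrt(27099 + 346*81) = sqrt(27099 + 28026) = sqrt(55125) = 105*sqrt(5)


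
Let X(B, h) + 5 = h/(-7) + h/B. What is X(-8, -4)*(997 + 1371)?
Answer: -65120/7 ≈ -9302.9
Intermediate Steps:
X(B, h) = -5 - h/7 + h/B (X(B, h) = -5 + (h/(-7) + h/B) = -5 + (h*(-⅐) + h/B) = -5 + (-h/7 + h/B) = -5 - h/7 + h/B)
X(-8, -4)*(997 + 1371) = (-5 - ⅐*(-4) - 4/(-8))*(997 + 1371) = (-5 + 4/7 - 4*(-⅛))*2368 = (-5 + 4/7 + ½)*2368 = -55/14*2368 = -65120/7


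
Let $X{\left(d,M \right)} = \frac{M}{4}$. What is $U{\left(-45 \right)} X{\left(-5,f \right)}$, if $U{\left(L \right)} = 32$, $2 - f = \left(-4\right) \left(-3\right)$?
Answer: $-80$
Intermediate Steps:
$f = -10$ ($f = 2 - \left(-4\right) \left(-3\right) = 2 - 12 = -10$)
$X{\left(d,M \right)} = \frac{M}{4}$ ($X{\left(d,M \right)} = M \frac{1}{4} = \frac{M}{4}$)
$U{\left(-45 \right)} X{\left(-5,f \right)} = 32 \cdot \frac{1}{4} \left(-10\right) = 32 \left(- \frac{5}{2}\right) = -80$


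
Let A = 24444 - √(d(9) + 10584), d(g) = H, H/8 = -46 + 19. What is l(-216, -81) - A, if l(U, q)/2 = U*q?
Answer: 10548 + 72*√2 ≈ 10650.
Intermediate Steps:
H = -216 (H = 8*(-46 + 19) = 8*(-27) = -216)
d(g) = -216
l(U, q) = 2*U*q (l(U, q) = 2*(U*q) = 2*U*q)
A = 24444 - 72*√2 (A = 24444 - √(-216 + 10584) = 24444 - √10368 = 24444 - 72*√2 ≈ 24342.)
l(-216, -81) - A = 2*(-216)*(-81) - (24444 - 72*√2) = 34992 + (-24444 + 72*√2) = 10548 + 72*√2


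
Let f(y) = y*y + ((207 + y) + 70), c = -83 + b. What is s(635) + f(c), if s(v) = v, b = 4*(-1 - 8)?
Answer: 14954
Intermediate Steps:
b = -36 (b = 4*(-9) = -36)
c = -119 (c = -83 - 36 = -119)
f(y) = 277 + y + y**2 (f(y) = y**2 + (277 + y) = 277 + y + y**2)
s(635) + f(c) = 635 + (277 - 119 + (-119)**2) = 635 + (277 - 119 + 14161) = 635 + 14319 = 14954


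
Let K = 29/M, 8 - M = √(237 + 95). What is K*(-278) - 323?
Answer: -5517/67 + 4031*√83/67 ≈ 465.78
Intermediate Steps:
M = 8 - 2*√83 (M = 8 - √(237 + 95) = 8 - √332 = 8 - 2*√83 ≈ -10.221)
K = 29/(8 - 2*√83) ≈ -2.8373
K*(-278) - 323 = (-58/67 - 29*√83/134)*(-278) - 323 = (16124/67 + 4031*√83/67) - 323 = -5517/67 + 4031*√83/67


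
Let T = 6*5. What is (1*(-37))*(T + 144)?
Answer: -6438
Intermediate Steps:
T = 30
(1*(-37))*(T + 144) = (1*(-37))*(30 + 144) = -37*174 = -6438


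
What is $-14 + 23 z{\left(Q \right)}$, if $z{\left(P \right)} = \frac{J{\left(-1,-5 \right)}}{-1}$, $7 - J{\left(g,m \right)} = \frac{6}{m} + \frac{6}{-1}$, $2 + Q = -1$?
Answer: $- \frac{1703}{5} \approx -340.6$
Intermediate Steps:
$Q = -3$ ($Q = -2 - 1 = -3$)
$J{\left(g,m \right)} = 13 - \frac{6}{m}$ ($J{\left(g,m \right)} = 7 - \left(\frac{6}{m} + \frac{6}{-1}\right) = 7 - \left(\frac{6}{m} + 6 \left(-1\right)\right) = 7 - \left(\frac{6}{m} - 6\right) = 7 - \left(-6 + \frac{6}{m}\right) = 7 + \left(6 - \frac{6}{m}\right) = 13 - \frac{6}{m}$)
$z{\left(P \right)} = - \frac{71}{5}$ ($z{\left(P \right)} = \frac{13 - \frac{6}{-5}}{-1} = \left(13 - - \frac{6}{5}\right) \left(-1\right) = \left(13 + \frac{6}{5}\right) \left(-1\right) = \frac{71}{5} \left(-1\right) = - \frac{71}{5}$)
$-14 + 23 z{\left(Q \right)} = -14 + 23 \left(- \frac{71}{5}\right) = -14 - \frac{1633}{5} = - \frac{1703}{5}$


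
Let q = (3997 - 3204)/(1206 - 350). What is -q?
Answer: -793/856 ≈ -0.92640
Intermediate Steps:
q = 793/856 ≈ 0.92640
-q = -1*793/856 = -793/856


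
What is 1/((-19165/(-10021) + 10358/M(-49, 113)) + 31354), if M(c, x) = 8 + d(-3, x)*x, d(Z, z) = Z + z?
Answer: 62320599/1954171146940 ≈ 3.1891e-5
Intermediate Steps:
M(c, x) = 8 + x*(-3 + x) (M(c, x) = 8 + (-3 + x)*x = 8 + x*(-3 + x))
1/((-19165/(-10021) + 10358/M(-49, 113)) + 31354) = 1/((-19165/(-10021) + 10358/(8 + 113*(-3 + 113))) + 31354) = 1/((-19165*(-1/10021) + 10358/(8 + 113*110)) + 31354) = 1/((19165/10021 + 10358/(8 + 12430)) + 31354) = 1/((19165/10021 + 10358/12438) + 31354) = 1/((19165/10021 + 10358*(1/12438)) + 31354) = 1/((19165/10021 + 5179/6219) + 31354) = 1/(171085894/62320599 + 31354) = 1/(1954171146940/62320599) = 62320599/1954171146940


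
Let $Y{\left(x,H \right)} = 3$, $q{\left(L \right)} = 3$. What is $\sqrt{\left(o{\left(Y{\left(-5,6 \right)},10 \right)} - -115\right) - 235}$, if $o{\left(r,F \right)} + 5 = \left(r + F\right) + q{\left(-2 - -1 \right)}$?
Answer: $i \sqrt{109} \approx 10.44 i$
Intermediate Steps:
$o{\left(r,F \right)} = -2 + F + r$ ($o{\left(r,F \right)} = -5 + \left(\left(r + F\right) + 3\right) = -5 + \left(\left(F + r\right) + 3\right) = -5 + \left(3 + F + r\right) = -2 + F + r$)
$\sqrt{\left(o{\left(Y{\left(-5,6 \right)},10 \right)} - -115\right) - 235} = \sqrt{\left(\left(-2 + 10 + 3\right) - -115\right) - 235} = \sqrt{\left(11 + \left(-7 + 122\right)\right) - 235} = \sqrt{\left(11 + 115\right) - 235} = \sqrt{126 - 235} = \sqrt{-109} = i \sqrt{109}$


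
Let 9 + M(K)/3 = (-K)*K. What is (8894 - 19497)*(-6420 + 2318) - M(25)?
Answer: 43495408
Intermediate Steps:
M(K) = -27 - 3*K**2 (M(K) = -27 + 3*((-K)*K) = -27 + 3*(-K**2) = -27 - 3*K**2)
(8894 - 19497)*(-6420 + 2318) - M(25) = (8894 - 19497)*(-6420 + 2318) - (-27 - 3*25**2) = -10603*(-4102) - (-27 - 3*625) = 43493506 - (-27 - 1875) = 43493506 - 1*(-1902) = 43493506 + 1902 = 43495408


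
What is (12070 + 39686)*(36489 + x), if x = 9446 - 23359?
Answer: 1168443456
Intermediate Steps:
x = -13913
(12070 + 39686)*(36489 + x) = (12070 + 39686)*(36489 - 13913) = 51756*22576 = 1168443456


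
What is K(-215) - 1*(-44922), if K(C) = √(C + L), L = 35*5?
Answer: 44922 + 2*I*√10 ≈ 44922.0 + 6.3246*I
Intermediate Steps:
L = 175
K(C) = √(175 + C) (K(C) = √(C + 175) = √(175 + C))
K(-215) - 1*(-44922) = √(175 - 215) - 1*(-44922) = √(-40) + 44922 = 2*I*√10 + 44922 = 44922 + 2*I*√10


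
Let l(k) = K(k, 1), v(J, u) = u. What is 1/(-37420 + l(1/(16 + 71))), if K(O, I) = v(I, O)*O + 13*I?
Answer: -7569/283133582 ≈ -2.6733e-5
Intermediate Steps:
K(O, I) = O² + 13*I (K(O, I) = O*O + 13*I = O² + 13*I)
l(k) = 13 + k² (l(k) = k² + 13*1 = k² + 13 = 13 + k²)
1/(-37420 + l(1/(16 + 71))) = 1/(-37420 + (13 + (1/(16 + 71))²)) = 1/(-37420 + (13 + (1/87)²)) = 1/(-37420 + (13 + 1/7569)) = 1/(-37420 + 98398/7569) = 1/(-283133582/7569) = -7569/283133582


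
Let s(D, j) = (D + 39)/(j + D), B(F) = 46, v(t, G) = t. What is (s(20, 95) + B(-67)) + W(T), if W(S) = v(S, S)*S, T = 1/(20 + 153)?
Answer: 160090336/3441835 ≈ 46.513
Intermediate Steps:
s(D, j) = (39 + D)/(D + j)
T = 1/173 ≈ 0.0057803
W(S) = S**2 (W(S) = S*S = S**2)
(s(20, 95) + B(-67)) + W(T) = ((39 + 20)/(20 + 95) + 46) + (1/173)**2 = (59/115 + 46) + 1/29929 = 5349/115 + 1/29929 = 160090336/3441835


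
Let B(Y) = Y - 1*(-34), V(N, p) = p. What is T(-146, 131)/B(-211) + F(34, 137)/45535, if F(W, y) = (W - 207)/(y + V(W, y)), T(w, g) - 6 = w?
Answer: 1746691979/2208356430 ≈ 0.79095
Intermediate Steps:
T(w, g) = 6 + w
F(W, y) = (-207 + W)/(2*y) (F(W, y) = (W - 207)/(y + y) = (-207 + W)/((2*y)) = (-207 + W)*(1/(2*y)) = (-207 + W)/(2*y))
B(Y) = 34 + Y (B(Y) = Y + 34 = 34 + Y)
T(-146, 131)/B(-211) + F(34, 137)/45535 = (6 - 146)/(34 - 211) + ((1/2)*(-207 + 34)/137)/45535 = -140/(-177) + ((1/2)*(1/137)*(-173))*(1/45535) = -140*(-1/177) - 173/274*1/45535 = 140/177 - 173/12476590 = 1746691979/2208356430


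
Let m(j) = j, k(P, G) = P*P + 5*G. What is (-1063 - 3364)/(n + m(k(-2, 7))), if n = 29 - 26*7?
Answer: 233/6 ≈ 38.833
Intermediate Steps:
k(P, G) = P² + 5*G
n = -153 (n = 29 - 182 = -153)
(-1063 - 3364)/(n + m(k(-2, 7))) = (-1063 - 3364)/(-153 + ((-2)² + 5*7)) = -4427/(-153 + (4 + 35)) = -4427/(-153 + 39) = -4427/(-114) = -4427*(-1/114) = 233/6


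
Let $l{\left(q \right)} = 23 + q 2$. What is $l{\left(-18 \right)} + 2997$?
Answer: $2984$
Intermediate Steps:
$l{\left(q \right)} = 23 + 2 q$
$l{\left(-18 \right)} + 2997 = \left(23 + 2 \left(-18\right)\right) + 2997 = \left(23 - 36\right) + 2997 = -13 + 2997 = 2984$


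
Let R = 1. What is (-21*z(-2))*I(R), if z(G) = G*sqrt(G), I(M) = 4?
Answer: 168*I*sqrt(2) ≈ 237.59*I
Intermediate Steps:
z(G) = G**(3/2)
(-21*z(-2))*I(R) = -(-42)*I*sqrt(2)*4 = (42*I*sqrt(2))*4 = 168*I*sqrt(2)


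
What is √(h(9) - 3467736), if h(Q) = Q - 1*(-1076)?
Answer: I*√3466651 ≈ 1861.9*I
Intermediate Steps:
h(Q) = 1076 + Q (h(Q) = Q + 1076 = 1076 + Q)
√(h(9) - 3467736) = √((1076 + 9) - 3467736) = √(1085 - 3467736) = √(-3466651) = I*√3466651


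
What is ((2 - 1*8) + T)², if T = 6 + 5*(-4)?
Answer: 400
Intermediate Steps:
T = -14 (T = 6 - 20 = -14)
((2 - 1*8) + T)² = ((2 - 1*8) - 14)² = ((2 - 8) - 14)² = (-6 - 14)² = (-20)² = 400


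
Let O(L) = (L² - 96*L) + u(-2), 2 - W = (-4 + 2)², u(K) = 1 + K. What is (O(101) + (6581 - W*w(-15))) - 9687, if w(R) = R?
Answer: -2632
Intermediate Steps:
W = -2 (W = 2 - (-4 + 2)² = 2 - 1*(-2)² = 2 - 1*4 = 2 - 4 = -2)
O(L) = -1 + L² - 96*L (O(L) = (L² - 96*L) + (1 - 2) = (L² - 96*L) - 1 = -1 + L² - 96*L)
(O(101) + (6581 - W*w(-15))) - 9687 = ((-1 + 101² - 96*101) + (6581 - (-2)*(-15))) - 9687 = ((-1 + 10201 - 9696) + (6581 - 1*30)) - 9687 = (504 + (6581 - 30)) - 9687 = (504 + 6551) - 9687 = 7055 - 9687 = -2632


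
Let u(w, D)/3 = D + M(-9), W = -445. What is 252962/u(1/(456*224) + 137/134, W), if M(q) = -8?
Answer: -252962/1359 ≈ -186.14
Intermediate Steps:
u(w, D) = -24 + 3*D (u(w, D) = 3*(D - 8) = 3*(-8 + D) = -24 + 3*D)
252962/u(1/(456*224) + 137/134, W) = 252962/(-24 + 3*(-445)) = 252962/(-24 - 1335) = 252962/(-1359) = 252962*(-1/1359) = -252962/1359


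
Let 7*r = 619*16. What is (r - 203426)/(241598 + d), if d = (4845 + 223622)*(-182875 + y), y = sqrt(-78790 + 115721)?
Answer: 4220079541695579/872810854079694068935 + 161535079213*sqrt(36931)/6109675978557858482545 ≈ 4.8401e-6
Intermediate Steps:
y = sqrt(36931) ≈ 192.17
r = 9904/7 (r = (619*16)/7 = (1/7)*9904 = 9904/7 ≈ 1414.9)
d = -41780902625 + 228467*sqrt(36931) (d = (4845 + 223622)*(-182875 + sqrt(36931)) = 228467*(-182875 + sqrt(36931)) = -41780902625 + 228467*sqrt(36931) ≈ -4.1737e+10)
(r - 203426)/(241598 + d) = (9904/7 - 203426)/(241598 + (-41780902625 + 228467*sqrt(36931))) = -1414078/(7*(-41780661027 + 228467*sqrt(36931)))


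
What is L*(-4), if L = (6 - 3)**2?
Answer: -36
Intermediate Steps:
L = 9 (L = 3**2 = 9)
L*(-4) = 9*(-4) = -36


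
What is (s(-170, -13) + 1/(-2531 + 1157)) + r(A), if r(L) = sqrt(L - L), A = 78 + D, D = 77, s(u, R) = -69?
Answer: -94807/1374 ≈ -69.001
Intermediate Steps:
A = 155 (A = 78 + 77 = 155)
r(L) = 0 (r(L) = sqrt(0) = 0)
(s(-170, -13) + 1/(-2531 + 1157)) + r(A) = (-69 + 1/(-2531 + 1157)) + 0 = (-69 + 1/(-1374)) + 0 = (-69 - 1/1374) + 0 = -94807/1374 + 0 = -94807/1374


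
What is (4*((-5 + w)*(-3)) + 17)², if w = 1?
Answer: 4225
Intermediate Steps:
(4*((-5 + w)*(-3)) + 17)² = (4*((-5 + 1)*(-3)) + 17)² = (4*(-4*(-3)) + 17)² = (4*12 + 17)² = (48 + 17)² = 65² = 4225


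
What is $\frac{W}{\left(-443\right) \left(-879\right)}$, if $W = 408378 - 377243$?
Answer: $\frac{31135}{389397} \approx 0.079957$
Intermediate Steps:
$W = 31135$ ($W = 408378 - 377243 = 31135$)
$\frac{W}{\left(-443\right) \left(-879\right)} = \frac{31135}{\left(-443\right) \left(-879\right)} = \frac{31135}{389397}$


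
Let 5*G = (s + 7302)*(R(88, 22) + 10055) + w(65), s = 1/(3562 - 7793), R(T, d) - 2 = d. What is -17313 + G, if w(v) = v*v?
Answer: 311039915579/21155 ≈ 1.4703e+7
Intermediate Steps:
R(T, d) = 2 + d
s = -1/4231 (s = 1/(-4231) = -1/4231 ≈ -0.00023635)
w(v) = v²
G = 311406172094/21155 (G = ((-1/4231 + 7302)*((2 + 22) + 10055) + 65²)/5 = (30894761*(24 + 10055)/4231 + 4225)/5 = ((30894761/4231)*10079 + 4225)/5 = (311388296119/4231 + 4225)/5 = (⅕)*(311406172094/4231) = 311406172094/21155 ≈ 1.4720e+7)
-17313 + G = -17313 + 311406172094/21155 = 311039915579/21155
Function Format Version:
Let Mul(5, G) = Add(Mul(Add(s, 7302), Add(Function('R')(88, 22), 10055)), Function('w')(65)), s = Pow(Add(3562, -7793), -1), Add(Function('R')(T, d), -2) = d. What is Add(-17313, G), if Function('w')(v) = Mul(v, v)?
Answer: Rational(311039915579, 21155) ≈ 1.4703e+7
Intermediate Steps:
Function('R')(T, d) = Add(2, d)
s = Rational(-1, 4231) (s = Pow(-4231, -1) = Rational(-1, 4231) ≈ -0.00023635)
Function('w')(v) = Pow(v, 2)
G = Rational(311406172094, 21155) (G = Mul(Rational(1, 5), Add(Mul(Add(Rational(-1, 4231), 7302), Add(Add(2, 22), 10055)), Pow(65, 2))) = Mul(Rational(1, 5), Add(Mul(Rational(30894761, 4231), Add(24, 10055)), 4225)) = Mul(Rational(1, 5), Add(Mul(Rational(30894761, 4231), 10079), 4225)) = Mul(Rational(1, 5), Add(Rational(311388296119, 4231), 4225)) = Mul(Rational(1, 5), Rational(311406172094, 4231)) = Rational(311406172094, 21155) ≈ 1.4720e+7)
Add(-17313, G) = Add(-17313, Rational(311406172094, 21155)) = Rational(311039915579, 21155)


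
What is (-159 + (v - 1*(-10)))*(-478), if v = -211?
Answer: 172080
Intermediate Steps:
(-159 + (v - 1*(-10)))*(-478) = (-159 + (-211 - 1*(-10)))*(-478) = (-159 + (-211 + 10))*(-478) = (-159 - 201)*(-478) = -360*(-478) = 172080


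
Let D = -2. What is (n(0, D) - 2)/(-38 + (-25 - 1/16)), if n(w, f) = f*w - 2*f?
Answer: -32/1009 ≈ -0.031715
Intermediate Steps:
n(w, f) = -2*f + f*w
(n(0, D) - 2)/(-38 + (-25 - 1/16)) = (-2*(-2 + 0) - 2)/(-38 + (-25 - 1/16)) = (-2*(-2) - 2)/(-38 + (-25 - 1*1/16)) = (4 - 2)/(-38 + (-25 - 1/16)) = 2/(-38 - 401/16) = 2/(-1009/16) = 2*(-16/1009) = -32/1009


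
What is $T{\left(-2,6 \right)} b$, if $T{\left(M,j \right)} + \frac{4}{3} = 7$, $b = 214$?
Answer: $\frac{3638}{3} \approx 1212.7$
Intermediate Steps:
$T{\left(M,j \right)} = \frac{17}{3}$ ($T{\left(M,j \right)} = - \frac{4}{3} + 7 = \frac{17}{3}$)
$T{\left(-2,6 \right)} b = \frac{17}{3} \cdot 214 = \frac{3638}{3}$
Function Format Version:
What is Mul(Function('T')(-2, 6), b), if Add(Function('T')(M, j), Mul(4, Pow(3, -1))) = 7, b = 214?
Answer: Rational(3638, 3) ≈ 1212.7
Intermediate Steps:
Function('T')(M, j) = Rational(17, 3) (Function('T')(M, j) = Add(Rational(-4, 3), 7) = Rational(17, 3))
Mul(Function('T')(-2, 6), b) = Mul(Rational(17, 3), 214) = Rational(3638, 3)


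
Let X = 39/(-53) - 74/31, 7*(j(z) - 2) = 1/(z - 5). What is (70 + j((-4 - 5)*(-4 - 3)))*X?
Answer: -691219/3074 ≈ -224.86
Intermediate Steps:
j(z) = 2 + 1/(7*(-5 + z)) (j(z) = 2 + 1/(7*(z - 5)) = 2 + 1/(7*(-5 + z)))
X = -5131/1643 (X = 39*(-1/53) - 74*1/31 = -39/53 - 74/31 = -5131/1643 ≈ -3.1229)
(70 + j((-4 - 5)*(-4 - 3)))*X = (70 + (-69 + 14*((-4 - 5)*(-4 - 3)))/(7*(-5 + (-4 - 5)*(-4 - 3))))*(-5131/1643) = (70 + (-69 + 14*(-9*(-7)))/(7*(-5 - 9*(-7))))*(-5131/1643) = (70 + (-69 + 14*63)/(7*(-5 + 63)))*(-5131/1643) = (70 + (1/7)*(-69 + 882)/58)*(-5131/1643) = (70 + (1/7)*(1/58)*813)*(-5131/1643) = (70 + 813/406)*(-5131/1643) = (29233/406)*(-5131/1643) = -691219/3074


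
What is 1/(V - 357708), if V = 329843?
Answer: -1/27865 ≈ -3.5887e-5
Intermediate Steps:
1/(V - 357708) = 1/(329843 - 357708) = 1/(-27865) = -1/27865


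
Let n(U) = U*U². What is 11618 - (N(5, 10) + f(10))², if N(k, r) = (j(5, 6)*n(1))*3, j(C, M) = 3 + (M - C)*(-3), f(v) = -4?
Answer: 11602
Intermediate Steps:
j(C, M) = 3 - 3*M + 3*C (j(C, M) = 3 + (-3*M + 3*C) = 3 - 3*M + 3*C)
n(U) = U³
N(k, r) = 0 (N(k, r) = ((3 - 3*6 + 3*5)*1³)*3 = ((3 - 18 + 15)*1)*3 = (0*1)*3 = 0*3 = 0)
11618 - (N(5, 10) + f(10))² = 11618 - (0 - 4)² = 11618 - 1*(-4)² = 11618 - 1*16 = 11618 - 16 = 11602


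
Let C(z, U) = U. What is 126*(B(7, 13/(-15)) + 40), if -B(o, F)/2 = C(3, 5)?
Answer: 3780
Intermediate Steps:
B(o, F) = -10 (B(o, F) = -2*5 = -10)
126*(B(7, 13/(-15)) + 40) = 126*(-10 + 40) = 126*30 = 3780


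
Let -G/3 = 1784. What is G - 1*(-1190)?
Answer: -4162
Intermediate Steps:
G = -5352 (G = -3*1784 = -5352)
G - 1*(-1190) = -5352 - 1*(-1190) = -5352 + 1190 = -4162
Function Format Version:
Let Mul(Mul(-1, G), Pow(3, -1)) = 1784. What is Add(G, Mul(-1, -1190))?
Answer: -4162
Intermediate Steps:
G = -5352 (G = Mul(-3, 1784) = -5352)
Add(G, Mul(-1, -1190)) = Add(-5352, Mul(-1, -1190)) = Add(-5352, 1190) = -4162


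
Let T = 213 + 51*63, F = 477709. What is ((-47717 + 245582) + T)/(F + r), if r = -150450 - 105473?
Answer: 201291/221786 ≈ 0.90759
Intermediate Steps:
T = 3426 (T = 213 + 3213 = 3426)
r = -255923
((-47717 + 245582) + T)/(F + r) = ((-47717 + 245582) + 3426)/(477709 - 255923) = (197865 + 3426)/221786 = 201291*(1/221786) = 201291/221786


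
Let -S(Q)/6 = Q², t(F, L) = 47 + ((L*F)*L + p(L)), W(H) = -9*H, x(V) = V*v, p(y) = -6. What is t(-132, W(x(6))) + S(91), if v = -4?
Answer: -6208237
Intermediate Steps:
x(V) = -4*V (x(V) = V*(-4) = -4*V)
t(F, L) = 41 + F*L² (t(F, L) = 47 + ((L*F)*L - 6) = 47 + ((F*L)*L - 6) = 47 + (F*L² - 6) = 47 + (-6 + F*L²) = 41 + F*L²)
S(Q) = -6*Q²
t(-132, W(x(6))) + S(91) = (41 - 132*(-(-36)*6)²) - 6*91² = (41 - 132*(-9*(-24))²) - 6*8281 = (41 - 132*216²) - 49686 = (41 - 132*46656) - 49686 = (41 - 6158592) - 49686 = -6158551 - 49686 = -6208237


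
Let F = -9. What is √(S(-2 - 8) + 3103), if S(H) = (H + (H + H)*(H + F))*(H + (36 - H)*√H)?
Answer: √(-597 + 17020*I*√10) ≈ 163.14 + 164.96*I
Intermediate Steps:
S(H) = (H + √H*(36 - H))*(H + 2*H*(-9 + H)) (S(H) = (H + (H + H)*(H - 9))*(H + (36 - H)*√H) = (H + (2*H)*(-9 + H))*(H + √H*(36 - H)) = (H + 2*H*(-9 + H))*(H + √H*(36 - H)) = (H + √H*(36 - H))*(H + 2*H*(-9 + H)))
√(S(-2 - 8) + 3103) = √((-612*(-2 - 8)^(3/2) - 17*(-2 - 8)² - 2*(-2 - 8)^(7/2) + 2*(-2 - 8)³ + 89*(-2 - 8)^(5/2)) + 3103) = √((-(-6120)*I*√10 - 17*(-10)² - (-2000)*I*√10 + 2*(-10)³ + 89*(-10)^(5/2)) + 3103) = √((-(-6120)*I*√10 - 17*100 - (-2000)*I*√10 + 2*(-1000) + 89*(100*I*√10)) + 3103) = √((6120*I*√10 - 1700 + 2000*I*√10 - 2000 + 8900*I*√10) + 3103) = √((-3700 + 17020*I*√10) + 3103) = √(-597 + 17020*I*√10)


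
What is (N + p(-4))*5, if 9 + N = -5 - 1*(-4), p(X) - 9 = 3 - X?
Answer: 30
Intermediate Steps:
p(X) = 12 - X (p(X) = 9 + (3 - X) = 12 - X)
N = -10 (N = -9 + (-5 - 1*(-4)) = -9 + (-5 + 4) = -9 - 1 = -10)
(N + p(-4))*5 = (-10 + (12 - 1*(-4)))*5 = (-10 + (12 + 4))*5 = (-10 + 16)*5 = 6*5 = 30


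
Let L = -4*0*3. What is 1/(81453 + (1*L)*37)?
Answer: 1/81453 ≈ 1.2277e-5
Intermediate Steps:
L = 0 (L = 0*3 = 0)
1/(81453 + (1*L)*37) = 1/(81453 + (1*0)*37) = 1/(81453 + 0*37) = 1/(81453 + 0) = 1/81453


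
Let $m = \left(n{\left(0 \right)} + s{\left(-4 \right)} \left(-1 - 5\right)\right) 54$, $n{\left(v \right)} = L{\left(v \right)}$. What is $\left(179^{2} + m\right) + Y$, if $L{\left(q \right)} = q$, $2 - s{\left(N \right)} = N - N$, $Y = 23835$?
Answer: $55228$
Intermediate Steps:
$s{\left(N \right)} = 2$ ($s{\left(N \right)} = 2 - \left(N - N\right) = 2 - 0 = 2 + 0 = 2$)
$n{\left(v \right)} = v$
$m = -648$ ($m = \left(0 + 2 \left(-1 - 5\right)\right) 54 = \left(0 + 2 \left(-6\right)\right) 54 = \left(0 - 12\right) 54 = \left(-12\right) 54 = -648$)
$\left(179^{2} + m\right) + Y = \left(179^{2} - 648\right) + 23835 = \left(32041 - 648\right) + 23835 = 31393 + 23835 = 55228$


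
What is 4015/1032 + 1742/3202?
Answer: 7326887/1652232 ≈ 4.4345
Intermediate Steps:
4015/1032 + 1742/3202 = 4015*(1/1032) + 1742*(1/3202) = 4015/1032 + 871/1601 = 7326887/1652232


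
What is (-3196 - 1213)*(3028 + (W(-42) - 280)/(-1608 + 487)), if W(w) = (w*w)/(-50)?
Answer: -374181169038/28025 ≈ -1.3352e+7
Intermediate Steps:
W(w) = -w²/50 (W(w) = w²*(-1/50) = -w²/50)
(-3196 - 1213)*(3028 + (W(-42) - 280)/(-1608 + 487)) = (-3196 - 1213)*(3028 + (-1/50*(-42)² - 280)/(-1608 + 487)) = -4409*(3028 + (-1/50*1764 - 280)/(-1121)) = -4409*(3028 + (-882/25 - 280)*(-1/1121)) = -4409*(3028 - 7882/25*(-1/1121)) = -4409*(3028 + 7882/28025) = -4409*84867582/28025 = -374181169038/28025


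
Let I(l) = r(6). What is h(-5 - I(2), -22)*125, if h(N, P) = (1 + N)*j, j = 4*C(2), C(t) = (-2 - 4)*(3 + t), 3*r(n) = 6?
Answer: 90000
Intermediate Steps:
r(n) = 2 (r(n) = (⅓)*6 = 2)
I(l) = 2
C(t) = -18 - 6*t (C(t) = -6*(3 + t) = -18 - 6*t)
j = -120 (j = 4*(-18 - 6*2) = 4*(-18 - 12) = 4*(-30) = -120)
h(N, P) = -120 - 120*N (h(N, P) = (1 + N)*(-120) = -120 - 120*N)
h(-5 - I(2), -22)*125 = (-120 - 120*(-5 - 1*2))*125 = (-120 - 120*(-5 - 2))*125 = (-120 - 120*(-7))*125 = (-120 + 840)*125 = 720*125 = 90000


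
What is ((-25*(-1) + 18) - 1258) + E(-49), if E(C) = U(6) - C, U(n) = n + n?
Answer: -1154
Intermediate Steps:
U(n) = 2*n
E(C) = 12 - C (E(C) = 2*6 - C = 12 - C)
((-25*(-1) + 18) - 1258) + E(-49) = ((-25*(-1) + 18) - 1258) + (12 - 1*(-49)) = ((25 + 18) - 1258) + (12 + 49) = (43 - 1258) + 61 = -1215 + 61 = -1154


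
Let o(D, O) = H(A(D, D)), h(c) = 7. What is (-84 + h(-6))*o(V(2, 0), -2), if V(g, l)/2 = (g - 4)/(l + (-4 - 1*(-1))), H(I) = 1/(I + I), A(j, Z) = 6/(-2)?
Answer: 77/6 ≈ 12.833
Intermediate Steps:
A(j, Z) = -3 (A(j, Z) = 6*(-1/2) = -3)
H(I) = 1/(2*I)
V(g, l) = 2*(-4 + g)/(-3 + l) (V(g, l) = 2*((g - 4)/(l + (-4 - 1*(-1)))) = 2*((-4 + g)/(l + (-4 + 1))) = 2*((-4 + g)/(l - 3)) = 2*((-4 + g)/(-3 + l)) = 2*(-4 + g)/(-3 + l))
o(D, O) = -1/6 (o(D, O) = (1/2)/(-3) = (1/2)*(-1/3) = -1/6)
(-84 + h(-6))*o(V(2, 0), -2) = (-84 + 7)*(-1/6) = -77*(-1/6) = 77/6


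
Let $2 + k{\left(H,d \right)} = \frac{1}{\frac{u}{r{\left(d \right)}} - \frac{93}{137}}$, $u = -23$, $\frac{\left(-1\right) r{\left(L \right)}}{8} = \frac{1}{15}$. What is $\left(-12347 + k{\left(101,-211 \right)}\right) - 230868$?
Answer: $- \frac{11314696961}{46521} \approx -2.4322 \cdot 10^{5}$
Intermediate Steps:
$r{\left(L \right)} = - \frac{8}{15}$
$k{\left(H,d \right)} = - \frac{91946}{46521}$ ($k{\left(H,d \right)} = -2 + \frac{1}{- \frac{23}{- \frac{8}{15}} - \frac{93}{137}} = -2 + \frac{1}{\left(-23\right) \left(- \frac{15}{8}\right) - \frac{93}{137}} = -2 + \frac{1}{\frac{345}{8} - \frac{93}{137}} = -2 + \frac{1}{\frac{46521}{1096}} = -2 + \frac{1096}{46521} = - \frac{91946}{46521}$)
$\left(-12347 + k{\left(101,-211 \right)}\right) - 230868 = \left(-12347 - \frac{91946}{46521}\right) - 230868 = - \frac{574486733}{46521} - 230868 = - \frac{11314696961}{46521}$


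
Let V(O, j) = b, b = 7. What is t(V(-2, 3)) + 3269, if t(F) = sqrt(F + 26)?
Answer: 3269 + sqrt(33) ≈ 3274.7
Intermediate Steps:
V(O, j) = 7
t(F) = sqrt(26 + F)
t(V(-2, 3)) + 3269 = sqrt(26 + 7) + 3269 = sqrt(33) + 3269 = 3269 + sqrt(33)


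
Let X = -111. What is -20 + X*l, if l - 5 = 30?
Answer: -3905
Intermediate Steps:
l = 35 (l = 5 + 30 = 35)
-20 + X*l = -20 - 111*35 = -20 - 3885 = -3905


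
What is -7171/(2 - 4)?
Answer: 7171/2 ≈ 3585.5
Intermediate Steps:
-7171/(2 - 4) = -7171/(-2) = -½*(-7171) = 7171/2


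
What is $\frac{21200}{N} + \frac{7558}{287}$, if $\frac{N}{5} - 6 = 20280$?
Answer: $\frac{11038462}{415863} \approx 26.544$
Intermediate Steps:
$N = 101430$ ($N = 30 + 5 \cdot 20280 = 30 + 101400 = 101430$)
$\frac{21200}{N} + \frac{7558}{287} = \frac{21200}{101430} + \frac{7558}{287} = 21200 \cdot \frac{1}{101430} + 7558 \cdot \frac{1}{287} = \frac{2120}{10143} + \frac{7558}{287} = \frac{11038462}{415863}$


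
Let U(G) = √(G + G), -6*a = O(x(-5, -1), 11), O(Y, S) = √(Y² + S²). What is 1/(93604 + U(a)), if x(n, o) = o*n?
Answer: 1/(93604 + I*√3*146^(¼)/3) ≈ 1.0683e-5 - 2.0e-10*I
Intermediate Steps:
x(n, o) = n*o
O(Y, S) = √(S² + Y²)
a = -√146/6 (a = -√(11² + (-5*(-1))²)/6 = -√(121 + 5²)/6 = -√(121 + 25)/6 = -√146/6 ≈ -2.0138)
U(G) = √2*√G (U(G) = √(2*G) = √2*√G)
1/(93604 + U(a)) = 1/(93604 + √2*√(-√146/6)) = 1/(93604 + √2*(I*√2*(√3*146^(¼))/6)) = 1/(93604 + I*√3*146^(¼)/3)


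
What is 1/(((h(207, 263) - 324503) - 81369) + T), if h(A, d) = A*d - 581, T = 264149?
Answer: -1/87863 ≈ -1.1381e-5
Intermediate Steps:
h(A, d) = -581 + A*d
1/(((h(207, 263) - 324503) - 81369) + T) = 1/((((-581 + 207*263) - 324503) - 81369) + 264149) = 1/((((-581 + 54441) - 324503) - 81369) + 264149) = 1/(((53860 - 324503) - 81369) + 264149) = 1/((-270643 - 81369) + 264149) = 1/(-352012 + 264149) = 1/(-87863) = -1/87863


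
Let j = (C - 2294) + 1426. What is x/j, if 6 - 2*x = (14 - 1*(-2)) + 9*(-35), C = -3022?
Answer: -61/1556 ≈ -0.039203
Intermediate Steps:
j = -3890 (j = (-3022 - 2294) + 1426 = -5316 + 1426 = -3890)
x = 305/2 (x = 3 - ((14 - 1*(-2)) + 9*(-35))/2 = 3 - ((14 + 2) - 315)/2 = 3 - (16 - 315)/2 = 3 - 1/2*(-299) = 3 + 299/2 = 305/2 ≈ 152.50)
x/j = (305/2)/(-3890) = (305/2)*(-1/3890) = -61/1556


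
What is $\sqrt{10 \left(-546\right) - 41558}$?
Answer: $i \sqrt{47018} \approx 216.84 i$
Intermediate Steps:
$\sqrt{10 \left(-546\right) - 41558} = \sqrt{-5460 - 41558} = \sqrt{-47018} = i \sqrt{47018}$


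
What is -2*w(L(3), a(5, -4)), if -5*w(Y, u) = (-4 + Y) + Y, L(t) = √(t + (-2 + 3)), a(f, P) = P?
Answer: 0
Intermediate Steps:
L(t) = √(1 + t) (L(t) = √(t + 1) = √(1 + t))
w(Y, u) = ⅘ - 2*Y/5 (w(Y, u) = -((-4 + Y) + Y)/5 = -(-4 + 2*Y)/5 = ⅘ - 2*Y/5)
-2*w(L(3), a(5, -4)) = -2*(⅘ - 2*√(1 + 3)/5) = -2*(⅘ - 2*√4/5) = -2*(⅘ - ⅖*2) = -2*(⅘ - ⅘) = -2*0 = 0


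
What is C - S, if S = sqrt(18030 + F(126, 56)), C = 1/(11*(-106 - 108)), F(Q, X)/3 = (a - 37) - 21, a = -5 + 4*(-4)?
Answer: -1/2354 - 3*sqrt(1977) ≈ -133.39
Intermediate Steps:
a = -21 (a = -5 - 16 = -21)
F(Q, X) = -237 (F(Q, X) = 3*((-21 - 37) - 21) = 3*(-58 - 21) = 3*(-79) = -237)
C = -1/2354 (C = 1/(11*(-214)) = 1/(-2354) = -1/2354 ≈ -0.00042481)
S = 3*sqrt(1977) (S = sqrt(18030 - 237) = sqrt(17793) = 3*sqrt(1977) ≈ 133.39)
C - S = -1/2354 - 3*sqrt(1977)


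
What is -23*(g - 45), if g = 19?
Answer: 598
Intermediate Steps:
-23*(g - 45) = -23*(19 - 45) = -23*(-26) = 598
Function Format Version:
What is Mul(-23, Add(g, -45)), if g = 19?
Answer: 598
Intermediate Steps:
Mul(-23, Add(g, -45)) = Mul(-23, Add(19, -45)) = Mul(-23, -26) = 598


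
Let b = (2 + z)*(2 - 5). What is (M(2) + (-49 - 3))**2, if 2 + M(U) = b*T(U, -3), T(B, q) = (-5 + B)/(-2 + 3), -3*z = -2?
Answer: 900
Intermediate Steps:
z = 2/3 (z = -1/3*(-2) = 2/3 ≈ 0.66667)
T(B, q) = -5 + B (T(B, q) = (-5 + B)/1 = (-5 + B)*1 = -5 + B)
b = -8 (b = (2 + 2/3)*(2 - 5) = (8/3)*(-3) = -8)
M(U) = 38 - 8*U (M(U) = -2 - 8*(-5 + U) = -2 + (40 - 8*U) = 38 - 8*U)
(M(2) + (-49 - 3))**2 = ((38 - 8*2) + (-49 - 3))**2 = ((38 - 16) - 52)**2 = (22 - 52)**2 = (-30)**2 = 900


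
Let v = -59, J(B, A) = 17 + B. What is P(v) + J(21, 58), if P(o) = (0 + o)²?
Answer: 3519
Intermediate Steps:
P(o) = o²
P(v) + J(21, 58) = (-59)² + (17 + 21) = 3481 + 38 = 3519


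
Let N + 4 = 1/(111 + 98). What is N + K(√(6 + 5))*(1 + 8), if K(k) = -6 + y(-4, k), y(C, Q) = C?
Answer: -19645/209 ≈ -93.995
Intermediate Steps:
N = -835/209 (N = -4 + 1/(111 + 98) = -4 + 1/209 = -835/209 ≈ -3.9952)
K(k) = -10 (K(k) = -6 - 4 = -10)
N + K(√(6 + 5))*(1 + 8) = -835/209 - 10*(1 + 8) = -835/209 - 10*9 = -835/209 - 90 = -19645/209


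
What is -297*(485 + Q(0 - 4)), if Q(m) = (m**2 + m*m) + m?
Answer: -152361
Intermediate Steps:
Q(m) = m + 2*m**2 (Q(m) = (m**2 + m**2) + m = 2*m**2 + m = m + 2*m**2)
-297*(485 + Q(0 - 4)) = -297*(485 + (0 - 4)*(1 + 2*(0 - 4))) = -297*(485 - 4*(1 + 2*(-4))) = -297*(485 - 4*(1 - 8)) = -297*(485 - 4*(-7)) = -297*(485 + 28) = -297*513 = -152361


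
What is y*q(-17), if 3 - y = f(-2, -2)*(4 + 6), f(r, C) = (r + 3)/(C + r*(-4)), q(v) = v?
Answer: -68/3 ≈ -22.667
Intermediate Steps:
f(r, C) = (3 + r)/(C - 4*r)
y = 4/3 (y = 3 - (3 - 2)/(-2 - 4*(-2))*(4 + 6) = 3 - 1/(-2 + 8)*10 = 3 - 1/6*10 = 3 - (⅙)*1*10 = 3 - 10/6 = 3 - 1*5/3 = 3 - 5/3 = 4/3 ≈ 1.3333)
y*q(-17) = (4/3)*(-17) = -68/3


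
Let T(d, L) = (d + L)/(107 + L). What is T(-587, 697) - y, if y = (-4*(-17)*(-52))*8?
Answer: 11371831/402 ≈ 28288.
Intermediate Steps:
T(d, L) = (L + d)/(107 + L)
y = -28288 (y = (68*(-52))*8 = -3536*8 = -28288)
T(-587, 697) - y = (697 - 587)/(107 + 697) - 1*(-28288) = 110/804 + 28288 = (1/804)*110 + 28288 = 55/402 + 28288 = 11371831/402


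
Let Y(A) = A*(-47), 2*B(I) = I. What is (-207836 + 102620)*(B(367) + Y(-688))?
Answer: -3421571712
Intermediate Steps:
B(I) = I/2
Y(A) = -47*A
(-207836 + 102620)*(B(367) + Y(-688)) = (-207836 + 102620)*((½)*367 - 47*(-688)) = -105216*(367/2 + 32336) = -105216*65039/2 = -3421571712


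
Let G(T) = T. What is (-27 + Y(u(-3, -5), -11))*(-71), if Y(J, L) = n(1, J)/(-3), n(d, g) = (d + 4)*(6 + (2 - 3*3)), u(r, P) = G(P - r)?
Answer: 5396/3 ≈ 1798.7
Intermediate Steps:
u(r, P) = P - r
n(d, g) = -4 - d (n(d, g) = (4 + d)*(6 + (2 - 9)) = (4 + d)*(6 - 7) = (4 + d)*(-1) = -4 - d)
Y(J, L) = 5/3 (Y(J, L) = (-4 - 1*1)/(-3) = (-4 - 1)*(-⅓) = -5*(-⅓) = 5/3)
(-27 + Y(u(-3, -5), -11))*(-71) = (-27 + 5/3)*(-71) = -76/3*(-71) = 5396/3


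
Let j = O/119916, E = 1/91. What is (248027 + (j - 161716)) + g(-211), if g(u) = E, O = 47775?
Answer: 313953608719/3637452 ≈ 86311.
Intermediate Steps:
E = 1/91 ≈ 0.010989
g(u) = 1/91
j = 15925/39972 (j = 47775/119916 = 47775*(1/119916) = 15925/39972 ≈ 0.39840)
(248027 + (j - 161716)) + g(-211) = (248027 + (15925/39972 - 161716)) + 1/91 = (248027 - 6464096027/39972) + 1/91 = 3450039217/39972 + 1/91 = 313953608719/3637452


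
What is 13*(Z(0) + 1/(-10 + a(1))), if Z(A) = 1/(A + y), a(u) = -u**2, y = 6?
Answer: 65/66 ≈ 0.98485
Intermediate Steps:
Z(A) = 1/(6 + A) (Z(A) = 1/(A + 6) = 1/(6 + A))
13*(Z(0) + 1/(-10 + a(1))) = 13*(1/(6 + 0) + 1/(-10 - 1*1**2)) = 13*(1/6 + 1/(-10 - 1*1)) = 13*(1/6 + 1/(-10 - 1)) = 13*(1/6 + 1/(-11)) = 13*(1/6 - 1/11) = 13*(5/66) = 65/66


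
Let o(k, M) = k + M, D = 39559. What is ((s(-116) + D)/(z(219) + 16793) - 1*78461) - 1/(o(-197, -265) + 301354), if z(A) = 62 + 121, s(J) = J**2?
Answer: -100189582984627/1276985648 ≈ -78458.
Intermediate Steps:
z(A) = 183
o(k, M) = M + k
((s(-116) + D)/(z(219) + 16793) - 1*78461) - 1/(o(-197, -265) + 301354) = (((-116)**2 + 39559)/(183 + 16793) - 1*78461) - 1/((-265 - 197) + 301354) = ((13456 + 39559)/16976 - 78461) - 1/(-462 + 301354) = (53015*(1/16976) - 78461) - 1/300892 = (53015/16976 - 78461) - 1*1/300892 = -1331900921/16976 - 1/300892 = -100189582984627/1276985648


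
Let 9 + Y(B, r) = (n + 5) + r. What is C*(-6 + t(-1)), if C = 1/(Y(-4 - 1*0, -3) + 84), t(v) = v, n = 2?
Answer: -7/79 ≈ -0.088608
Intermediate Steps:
Y(B, r) = -2 + r (Y(B, r) = -9 + ((2 + 5) + r) = -9 + (7 + r) = -2 + r)
C = 1/79 (C = 1/((-2 - 3) + 84) = 1/(-5 + 84) = 1/79 ≈ 0.012658)
C*(-6 + t(-1)) = (-6 - 1)/79 = (1/79)*(-7) = -7/79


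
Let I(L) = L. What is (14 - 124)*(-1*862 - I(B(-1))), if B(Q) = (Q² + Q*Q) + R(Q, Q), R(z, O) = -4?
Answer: 94600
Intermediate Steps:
B(Q) = -4 + 2*Q² (B(Q) = (Q² + Q*Q) - 4 = (Q² + Q²) - 4 = 2*Q² - 4 = -4 + 2*Q²)
(14 - 124)*(-1*862 - I(B(-1))) = (14 - 124)*(-1*862 - (-4 + 2*(-1)²)) = -110*(-862 - (-4 + 2*1)) = -110*(-862 - (-4 + 2)) = -110*(-862 - 1*(-2)) = -110*(-862 + 2) = -110*(-860) = 94600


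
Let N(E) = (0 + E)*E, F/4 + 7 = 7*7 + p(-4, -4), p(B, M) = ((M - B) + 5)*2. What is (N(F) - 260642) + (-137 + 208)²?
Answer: -212337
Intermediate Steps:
p(B, M) = 10 - 2*B + 2*M (p(B, M) = (5 + M - B)*2 = 10 - 2*B + 2*M)
F = 208 (F = -28 + 4*(7*7 + (10 - 2*(-4) + 2*(-4))) = -28 + 4*(49 + (10 + 8 - 8)) = -28 + 4*(49 + 10) = -28 + 4*59 = -28 + 236 = 208)
N(E) = E² (N(E) = E*E = E²)
(N(F) - 260642) + (-137 + 208)² = (208² - 260642) + (-137 + 208)² = (43264 - 260642) + 71² = -217378 + 5041 = -212337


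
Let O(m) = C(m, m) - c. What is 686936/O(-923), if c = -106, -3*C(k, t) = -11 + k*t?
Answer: -257601/106450 ≈ -2.4199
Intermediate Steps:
C(k, t) = 11/3 - k*t/3 (C(k, t) = -(-11 + k*t)/3 = 11/3 - k*t/3)
O(m) = 329/3 - m²/3 (O(m) = (11/3 - m*m/3) - 1*(-106) = (11/3 - m²/3) + 106 = 329/3 - m²/3)
686936/O(-923) = 686936/(329/3 - ⅓*(-923)²) = 686936/(329/3 - ⅓*851929) = 686936/(329/3 - 851929/3) = 686936/(-851600/3) = 686936*(-3/851600) = -257601/106450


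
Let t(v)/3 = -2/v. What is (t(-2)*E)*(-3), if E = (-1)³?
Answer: 9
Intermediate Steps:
t(v) = -6/v (t(v) = 3*(-2/v) = -6/v)
E = -1
(t(-2)*E)*(-3) = (-6/(-2)*(-1))*(-3) = (-6*(-½)*(-1))*(-3) = (3*(-1))*(-3) = -3*(-3) = 9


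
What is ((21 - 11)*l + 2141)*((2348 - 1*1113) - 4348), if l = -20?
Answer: -6042333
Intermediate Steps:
((21 - 11)*l + 2141)*((2348 - 1*1113) - 4348) = ((21 - 11)*(-20) + 2141)*((2348 - 1*1113) - 4348) = (10*(-20) + 2141)*((2348 - 1113) - 4348) = (-200 + 2141)*(1235 - 4348) = 1941*(-3113) = -6042333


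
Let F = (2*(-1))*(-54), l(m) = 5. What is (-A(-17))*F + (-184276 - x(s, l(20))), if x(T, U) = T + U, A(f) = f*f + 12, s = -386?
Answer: -216403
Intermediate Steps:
A(f) = 12 + f² (A(f) = f² + 12 = 12 + f²)
F = 108 (F = -2*(-54) = 108)
(-A(-17))*F + (-184276 - x(s, l(20))) = -(12 + (-17)²)*108 + (-184276 - (-386 + 5)) = -(12 + 289)*108 + (-184276 - 1*(-381)) = -1*301*108 + (-184276 + 381) = -301*108 - 183895 = -32508 - 183895 = -216403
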